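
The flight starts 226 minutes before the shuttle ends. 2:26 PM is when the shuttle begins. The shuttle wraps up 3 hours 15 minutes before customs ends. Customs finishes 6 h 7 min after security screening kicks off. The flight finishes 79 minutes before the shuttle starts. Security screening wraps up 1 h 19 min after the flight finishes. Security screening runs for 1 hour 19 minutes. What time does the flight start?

The flight ends at 2:26 PM − 79 min = 1:07 PM.
Security screening ends at 1:07 PM + 79 min = 2:26 PM.
Security screening starts at 2:26 PM − 79 min = 1:07 PM.
Customs ends at 1:07 PM + 367 min = 7:14 PM.
The shuttle ends at 7:14 PM − 195 min = 3:59 PM.
The flight starts at 3:59 PM − 226 min = 12:13 PM.

12:13 PM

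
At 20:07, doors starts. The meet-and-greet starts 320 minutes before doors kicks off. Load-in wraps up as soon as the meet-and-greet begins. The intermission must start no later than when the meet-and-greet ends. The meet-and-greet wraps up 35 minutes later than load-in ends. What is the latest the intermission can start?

The meet-and-greet starts at 20:07 − 320 min = 14:47.
So load-in ends at 14:47.
The meet-and-greet ends at 14:47 + 35 min = 15:22.
The intermission is bounded by the meet-and-greet, so the latest it can start is 15:22.

15:22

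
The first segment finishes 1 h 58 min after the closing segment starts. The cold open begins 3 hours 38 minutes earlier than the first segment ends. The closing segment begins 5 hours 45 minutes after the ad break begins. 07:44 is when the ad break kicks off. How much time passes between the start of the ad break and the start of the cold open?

245 minutes

The closing segment starts at 07:44 + 345 min = 13:29.
The first segment ends at 13:29 + 118 min = 15:27.
The cold open starts at 15:27 − 218 min = 11:49.
From 07:44 to 11:49 is 245 minutes.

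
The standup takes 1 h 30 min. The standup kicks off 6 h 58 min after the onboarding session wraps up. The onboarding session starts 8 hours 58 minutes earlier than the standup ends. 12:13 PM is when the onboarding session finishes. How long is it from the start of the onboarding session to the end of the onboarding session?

half an hour

The standup starts at 12:13 PM + 418 min = 7:11 PM.
The standup ends at 7:11 PM + 90 min = 8:41 PM.
The onboarding session starts at 8:41 PM − 538 min = 11:43 AM.
From 11:43 AM to 12:13 PM is half an hour.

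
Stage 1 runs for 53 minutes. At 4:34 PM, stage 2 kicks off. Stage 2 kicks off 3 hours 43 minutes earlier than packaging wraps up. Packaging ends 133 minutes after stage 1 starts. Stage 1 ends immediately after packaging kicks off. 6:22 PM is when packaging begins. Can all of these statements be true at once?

Stage 1 ends at 6:22 PM.
Stage 1 starts at 6:22 PM − 53 min = 5:29 PM.
Packaging ends at 5:29 PM + 133 min = 7:42 PM.
Stage 2 starts at 7:42 PM − 223 min = 3:59 PM.
But stage 2 is also said to start at 4:34 PM — a 35-minute conflict.

No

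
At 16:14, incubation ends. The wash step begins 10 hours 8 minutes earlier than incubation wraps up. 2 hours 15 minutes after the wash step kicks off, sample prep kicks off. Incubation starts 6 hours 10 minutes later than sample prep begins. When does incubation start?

The wash step starts at 16:14 − 608 min = 06:06.
Sample prep starts at 06:06 + 135 min = 08:21.
Incubation starts at 08:21 + 370 min = 14:31.

14:31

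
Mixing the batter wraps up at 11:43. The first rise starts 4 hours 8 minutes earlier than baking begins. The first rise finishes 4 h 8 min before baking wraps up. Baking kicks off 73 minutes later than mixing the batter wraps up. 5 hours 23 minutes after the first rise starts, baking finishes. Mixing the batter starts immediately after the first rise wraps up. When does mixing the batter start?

10:03

Baking starts at 11:43 + 73 min = 12:56.
The first rise starts at 12:56 − 248 min = 08:48.
Baking ends at 08:48 + 323 min = 14:11.
The first rise ends at 14:11 − 248 min = 10:03.
So mixing the batter starts at 10:03.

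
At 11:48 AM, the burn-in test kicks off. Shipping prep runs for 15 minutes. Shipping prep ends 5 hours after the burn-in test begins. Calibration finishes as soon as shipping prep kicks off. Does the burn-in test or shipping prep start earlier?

Shipping prep ends at 11:48 AM + 300 min = 4:48 PM.
Shipping prep starts at 4:48 PM − 15 min = 4:33 PM.
The burn-in test starts at 11:48 AM and shipping prep starts at 4:33 PM, so the burn-in test is first.

the burn-in test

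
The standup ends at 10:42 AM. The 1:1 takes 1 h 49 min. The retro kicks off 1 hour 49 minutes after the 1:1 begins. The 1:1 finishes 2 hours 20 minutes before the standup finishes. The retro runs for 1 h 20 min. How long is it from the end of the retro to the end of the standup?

an hour

The 1:1 ends at 10:42 AM − 140 min = 8:22 AM.
The 1:1 starts at 8:22 AM − 109 min = 6:33 AM.
The retro starts at 6:33 AM + 109 min = 8:22 AM.
The retro ends at 8:22 AM + 80 min = 9:42 AM.
From 9:42 AM to 10:42 AM is an hour.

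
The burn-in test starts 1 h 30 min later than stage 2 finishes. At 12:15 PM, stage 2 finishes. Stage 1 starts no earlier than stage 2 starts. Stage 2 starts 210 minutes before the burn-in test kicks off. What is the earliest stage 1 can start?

The burn-in test starts at 12:15 PM + 90 min = 1:45 PM.
Stage 2 starts at 1:45 PM − 210 min = 10:15 AM.
Stage 1 is bounded by stage 2, so the earliest it can start is 10:15 AM.

10:15 AM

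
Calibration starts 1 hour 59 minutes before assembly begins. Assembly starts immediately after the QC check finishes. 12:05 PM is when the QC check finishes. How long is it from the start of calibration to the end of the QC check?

119 minutes

Assembly starts at 12:05 PM.
Calibration starts at 12:05 PM − 119 min = 10:06 AM.
From 10:06 AM to 12:05 PM is 119 minutes.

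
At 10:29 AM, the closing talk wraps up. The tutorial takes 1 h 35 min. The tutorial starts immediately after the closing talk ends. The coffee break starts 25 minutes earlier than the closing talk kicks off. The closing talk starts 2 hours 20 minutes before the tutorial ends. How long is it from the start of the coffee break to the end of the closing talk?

1 h 10 min

The tutorial starts at 10:29 AM.
The tutorial ends at 10:29 AM + 95 min = 12:04 PM.
The closing talk starts at 12:04 PM − 140 min = 9:44 AM.
The coffee break starts at 9:44 AM − 25 min = 9:19 AM.
From 9:19 AM to 10:29 AM is 1 h 10 min.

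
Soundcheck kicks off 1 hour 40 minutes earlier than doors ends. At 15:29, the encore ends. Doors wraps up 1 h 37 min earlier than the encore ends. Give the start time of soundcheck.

12:12

Doors ends at 15:29 − 97 min = 13:52.
Soundcheck starts at 13:52 − 100 min = 12:12.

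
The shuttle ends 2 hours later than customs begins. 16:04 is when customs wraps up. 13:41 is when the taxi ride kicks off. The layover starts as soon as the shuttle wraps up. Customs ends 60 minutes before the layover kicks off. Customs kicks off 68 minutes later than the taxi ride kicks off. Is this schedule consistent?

Customs starts at 13:41 + 68 min = 14:49.
The shuttle ends at 14:49 + 120 min = 16:49.
So the layover starts at 16:49.
Customs ends at 16:49 − 60 min = 15:49.
But customs is also said to end at 16:04 — a 15-minute conflict.

No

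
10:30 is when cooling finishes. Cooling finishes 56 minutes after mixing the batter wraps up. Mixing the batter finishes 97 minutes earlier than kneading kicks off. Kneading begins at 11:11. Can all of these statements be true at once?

Yes

Mixing the batter ends at 11:11 − 97 min = 09:34.
Cooling ends at 09:34 + 56 min = 10:30.
That matches the stated 10:30, so the schedule is consistent.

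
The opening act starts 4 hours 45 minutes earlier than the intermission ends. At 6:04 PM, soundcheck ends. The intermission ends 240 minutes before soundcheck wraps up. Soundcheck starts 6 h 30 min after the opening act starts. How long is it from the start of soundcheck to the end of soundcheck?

The intermission ends at 6:04 PM − 240 min = 2:04 PM.
The opening act starts at 2:04 PM − 285 min = 9:19 AM.
Soundcheck starts at 9:19 AM + 390 min = 3:49 PM.
From 3:49 PM to 6:04 PM is 135 minutes.

135 minutes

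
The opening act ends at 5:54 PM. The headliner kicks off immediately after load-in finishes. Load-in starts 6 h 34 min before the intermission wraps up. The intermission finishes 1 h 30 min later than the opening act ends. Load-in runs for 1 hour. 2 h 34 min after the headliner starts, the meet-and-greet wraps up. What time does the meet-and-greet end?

4:24 PM

The intermission ends at 5:54 PM + 90 min = 7:24 PM.
Load-in starts at 7:24 PM − 394 min = 12:50 PM.
Load-in ends at 12:50 PM + 60 min = 1:50 PM.
So the headliner starts at 1:50 PM.
The meet-and-greet ends at 1:50 PM + 154 min = 4:24 PM.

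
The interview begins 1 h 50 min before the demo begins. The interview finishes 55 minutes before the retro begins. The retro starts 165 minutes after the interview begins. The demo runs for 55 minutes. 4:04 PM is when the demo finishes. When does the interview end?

The demo starts at 4:04 PM − 55 min = 3:09 PM.
The interview starts at 3:09 PM − 110 min = 1:19 PM.
The retro starts at 1:19 PM + 165 min = 4:04 PM.
The interview ends at 4:04 PM − 55 min = 3:09 PM.

3:09 PM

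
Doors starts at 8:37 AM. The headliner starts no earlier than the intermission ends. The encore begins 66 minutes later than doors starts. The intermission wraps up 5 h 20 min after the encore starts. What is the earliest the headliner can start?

3:03 PM

The encore starts at 8:37 AM + 66 min = 9:43 AM.
The intermission ends at 9:43 AM + 320 min = 3:03 PM.
The headliner is bounded by the intermission, so the earliest it can start is 3:03 PM.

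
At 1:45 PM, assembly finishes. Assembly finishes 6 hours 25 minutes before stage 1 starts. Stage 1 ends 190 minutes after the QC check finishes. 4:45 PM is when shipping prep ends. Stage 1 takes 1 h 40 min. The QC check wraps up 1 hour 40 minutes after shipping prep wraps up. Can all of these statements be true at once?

The QC check ends at 4:45 PM + 100 min = 6:25 PM.
Stage 1 ends at 6:25 PM + 190 min = 9:35 PM.
Stage 1 starts at 9:35 PM − 100 min = 7:55 PM.
Assembly ends at 7:55 PM − 385 min = 1:30 PM.
But assembly is also said to end at 1:45 PM — a 15-minute conflict.

No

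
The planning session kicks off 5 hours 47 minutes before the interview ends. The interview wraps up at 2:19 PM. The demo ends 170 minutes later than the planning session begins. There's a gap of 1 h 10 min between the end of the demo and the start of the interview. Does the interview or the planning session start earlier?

The planning session starts at 2:19 PM − 347 min = 8:32 AM.
The demo ends at 8:32 AM + 170 min = 11:22 AM.
The interview starts at 11:22 AM + 70 min = 12:32 PM.
The interview starts at 12:32 PM and the planning session starts at 8:32 AM, so the planning session is first.

the planning session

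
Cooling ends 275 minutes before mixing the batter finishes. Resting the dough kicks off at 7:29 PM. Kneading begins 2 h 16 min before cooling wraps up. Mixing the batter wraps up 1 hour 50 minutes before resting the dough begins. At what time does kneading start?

10:48 AM

Mixing the batter ends at 7:29 PM − 110 min = 5:39 PM.
Cooling ends at 5:39 PM − 275 min = 1:04 PM.
Kneading starts at 1:04 PM − 136 min = 10:48 AM.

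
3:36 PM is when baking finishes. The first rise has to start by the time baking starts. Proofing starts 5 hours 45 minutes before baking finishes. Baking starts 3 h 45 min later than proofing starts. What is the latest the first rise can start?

Proofing starts at 3:36 PM − 345 min = 9:51 AM.
Baking starts at 9:51 AM + 225 min = 1:36 PM.
The first rise is bounded by baking, so the latest it can start is 1:36 PM.

1:36 PM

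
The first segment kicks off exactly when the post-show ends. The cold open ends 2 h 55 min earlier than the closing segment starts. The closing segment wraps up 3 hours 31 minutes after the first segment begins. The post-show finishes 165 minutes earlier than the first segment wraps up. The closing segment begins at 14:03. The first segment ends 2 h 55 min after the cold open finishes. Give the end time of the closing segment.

The cold open ends at 14:03 − 175 min = 11:08.
The first segment ends at 11:08 + 175 min = 14:03.
The post-show ends at 14:03 − 165 min = 11:18.
So the first segment starts at 11:18.
The closing segment ends at 11:18 + 211 min = 14:49.

14:49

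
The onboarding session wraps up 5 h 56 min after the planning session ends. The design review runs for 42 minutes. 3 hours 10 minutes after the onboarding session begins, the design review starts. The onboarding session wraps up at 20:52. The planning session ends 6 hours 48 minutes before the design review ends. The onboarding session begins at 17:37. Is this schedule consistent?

No

The design review starts at 17:37 + 190 min = 20:47.
The design review ends at 20:47 + 42 min = 21:29.
The planning session ends at 21:29 − 408 min = 14:41.
The onboarding session ends at 14:41 + 356 min = 20:37.
But the onboarding session is also said to end at 20:52 — a 15-minute conflict.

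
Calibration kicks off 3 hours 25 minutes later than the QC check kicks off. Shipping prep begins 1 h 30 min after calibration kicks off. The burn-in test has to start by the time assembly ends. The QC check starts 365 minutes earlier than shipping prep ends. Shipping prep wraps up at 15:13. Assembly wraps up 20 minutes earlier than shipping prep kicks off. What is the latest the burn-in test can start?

The QC check starts at 15:13 − 365 min = 09:08.
Calibration starts at 09:08 + 205 min = 12:33.
Shipping prep starts at 12:33 + 90 min = 14:03.
Assembly ends at 14:03 − 20 min = 13:43.
The burn-in test is bounded by assembly, so the latest it can start is 13:43.

13:43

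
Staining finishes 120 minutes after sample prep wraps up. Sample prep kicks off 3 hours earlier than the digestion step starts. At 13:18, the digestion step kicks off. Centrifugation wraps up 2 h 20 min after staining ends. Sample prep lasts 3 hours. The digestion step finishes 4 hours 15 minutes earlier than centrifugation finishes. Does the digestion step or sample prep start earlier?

Sample prep starts at 13:18 − 180 min = 10:18.
The digestion step starts at 13:18 and sample prep starts at 10:18, so sample prep is first.

sample prep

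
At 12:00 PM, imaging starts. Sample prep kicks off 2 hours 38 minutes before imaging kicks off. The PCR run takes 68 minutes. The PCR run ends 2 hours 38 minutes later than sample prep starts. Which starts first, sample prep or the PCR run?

Sample prep starts at 12:00 PM − 158 min = 9:22 AM.
The PCR run ends at 9:22 AM + 158 min = 12:00 PM.
The PCR run starts at 12:00 PM − 68 min = 10:52 AM.
Sample prep starts at 9:22 AM and the PCR run starts at 10:52 AM, so sample prep is first.

sample prep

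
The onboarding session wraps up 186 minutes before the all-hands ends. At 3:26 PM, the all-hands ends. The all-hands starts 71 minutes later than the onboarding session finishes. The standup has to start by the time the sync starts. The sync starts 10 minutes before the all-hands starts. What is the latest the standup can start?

The onboarding session ends at 3:26 PM − 186 min = 12:20 PM.
The all-hands starts at 12:20 PM + 71 min = 1:31 PM.
The sync starts at 1:31 PM − 10 min = 1:21 PM.
The standup is bounded by the sync, so the latest it can start is 1:21 PM.

1:21 PM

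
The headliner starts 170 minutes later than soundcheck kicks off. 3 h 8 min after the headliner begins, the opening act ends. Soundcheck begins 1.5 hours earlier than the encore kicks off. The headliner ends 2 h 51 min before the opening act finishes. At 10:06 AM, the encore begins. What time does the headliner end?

Soundcheck starts at 10:06 AM − 90 min = 8:36 AM.
The headliner starts at 8:36 AM + 170 min = 11:26 AM.
The opening act ends at 11:26 AM + 188 min = 2:34 PM.
The headliner ends at 2:34 PM − 171 min = 11:43 AM.

11:43 AM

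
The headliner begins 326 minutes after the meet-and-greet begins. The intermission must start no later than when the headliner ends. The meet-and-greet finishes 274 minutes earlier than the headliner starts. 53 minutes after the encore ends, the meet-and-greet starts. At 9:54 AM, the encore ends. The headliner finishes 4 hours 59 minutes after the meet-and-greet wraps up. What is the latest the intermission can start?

The meet-and-greet starts at 9:54 AM + 53 min = 10:47 AM.
The headliner starts at 10:47 AM + 326 min = 4:13 PM.
The meet-and-greet ends at 4:13 PM − 274 min = 11:39 AM.
The headliner ends at 11:39 AM + 299 min = 4:38 PM.
The intermission is bounded by the headliner, so the latest it can start is 4:38 PM.

4:38 PM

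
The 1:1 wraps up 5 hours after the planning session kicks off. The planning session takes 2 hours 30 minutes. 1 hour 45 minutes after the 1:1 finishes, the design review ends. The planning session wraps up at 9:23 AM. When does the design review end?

The planning session starts at 9:23 AM − 150 min = 6:53 AM.
The 1:1 ends at 6:53 AM + 300 min = 11:53 AM.
The design review ends at 11:53 AM + 105 min = 1:38 PM.

1:38 PM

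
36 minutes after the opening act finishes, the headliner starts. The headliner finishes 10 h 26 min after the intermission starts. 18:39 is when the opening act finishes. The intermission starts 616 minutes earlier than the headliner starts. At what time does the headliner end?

The headliner starts at 18:39 + 36 min = 19:15.
The intermission starts at 19:15 − 616 min = 08:59.
The headliner ends at 08:59 + 626 min = 19:25.

19:25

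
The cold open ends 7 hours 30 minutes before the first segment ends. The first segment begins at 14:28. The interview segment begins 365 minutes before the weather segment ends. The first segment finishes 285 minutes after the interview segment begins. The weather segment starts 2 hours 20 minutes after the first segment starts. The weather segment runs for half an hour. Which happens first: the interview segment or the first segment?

the interview segment

The weather segment starts at 14:28 + 140 min = 16:48.
The weather segment ends at 16:48 + 30 min = 17:18.
The interview segment starts at 17:18 − 365 min = 11:13.
The interview segment starts at 11:13 and the first segment starts at 14:28, so the interview segment is first.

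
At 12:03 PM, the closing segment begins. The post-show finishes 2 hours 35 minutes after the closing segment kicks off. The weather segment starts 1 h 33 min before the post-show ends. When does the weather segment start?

The post-show ends at 12:03 PM + 155 min = 2:38 PM.
The weather segment starts at 2:38 PM − 93 min = 1:05 PM.

1:05 PM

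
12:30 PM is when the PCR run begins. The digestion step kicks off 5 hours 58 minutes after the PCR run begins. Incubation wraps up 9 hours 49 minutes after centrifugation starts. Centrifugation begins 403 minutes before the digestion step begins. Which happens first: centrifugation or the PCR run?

The digestion step starts at 12:30 PM + 358 min = 6:28 PM.
Centrifugation starts at 6:28 PM − 403 min = 11:45 AM.
Centrifugation starts at 11:45 AM and the PCR run starts at 12:30 PM, so centrifugation is first.

centrifugation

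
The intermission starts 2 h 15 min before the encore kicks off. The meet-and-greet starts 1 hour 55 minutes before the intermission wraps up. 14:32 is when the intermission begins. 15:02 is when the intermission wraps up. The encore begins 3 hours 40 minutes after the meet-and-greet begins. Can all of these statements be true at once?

Yes

The meet-and-greet starts at 15:02 − 115 min = 13:07.
The encore starts at 13:07 + 220 min = 16:47.
The intermission starts at 16:47 − 135 min = 14:32.
That matches the stated 14:32, so the schedule is consistent.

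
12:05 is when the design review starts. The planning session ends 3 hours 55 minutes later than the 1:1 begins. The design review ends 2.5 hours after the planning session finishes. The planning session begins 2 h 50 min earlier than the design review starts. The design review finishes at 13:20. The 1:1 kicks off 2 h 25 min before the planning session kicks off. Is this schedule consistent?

No

The planning session starts at 12:05 − 170 min = 09:15.
The 1:1 starts at 09:15 − 145 min = 06:50.
The planning session ends at 06:50 + 235 min = 10:45.
The design review ends at 10:45 + 150 min = 13:15.
But the design review is also said to end at 13:20 — a 5-minute conflict.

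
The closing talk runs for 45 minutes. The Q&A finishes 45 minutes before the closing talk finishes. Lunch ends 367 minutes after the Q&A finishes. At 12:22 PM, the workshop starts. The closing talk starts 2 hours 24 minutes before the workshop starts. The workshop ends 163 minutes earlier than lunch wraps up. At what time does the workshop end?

1:22 PM

The closing talk starts at 12:22 PM − 144 min = 9:58 AM.
The closing talk ends at 9:58 AM + 45 min = 10:43 AM.
The Q&A ends at 10:43 AM − 45 min = 9:58 AM.
Lunch ends at 9:58 AM + 367 min = 4:05 PM.
The workshop ends at 4:05 PM − 163 min = 1:22 PM.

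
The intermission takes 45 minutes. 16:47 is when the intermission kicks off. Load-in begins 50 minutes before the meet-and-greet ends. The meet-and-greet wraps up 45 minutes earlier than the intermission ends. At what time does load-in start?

15:57

The intermission ends at 16:47 + 45 min = 17:32.
The meet-and-greet ends at 17:32 − 45 min = 16:47.
Load-in starts at 16:47 − 50 min = 15:57.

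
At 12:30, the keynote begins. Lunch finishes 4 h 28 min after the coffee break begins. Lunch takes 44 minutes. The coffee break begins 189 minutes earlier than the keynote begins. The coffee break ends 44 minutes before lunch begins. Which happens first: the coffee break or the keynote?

The coffee break starts at 12:30 − 189 min = 09:21.
The coffee break starts at 09:21 and the keynote starts at 12:30, so the coffee break is first.

the coffee break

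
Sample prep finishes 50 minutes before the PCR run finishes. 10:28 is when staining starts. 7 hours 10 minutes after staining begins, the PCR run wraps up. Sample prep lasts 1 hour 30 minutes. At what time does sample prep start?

The PCR run ends at 10:28 + 430 min = 17:38.
Sample prep ends at 17:38 − 50 min = 16:48.
Sample prep starts at 16:48 − 90 min = 15:18.

15:18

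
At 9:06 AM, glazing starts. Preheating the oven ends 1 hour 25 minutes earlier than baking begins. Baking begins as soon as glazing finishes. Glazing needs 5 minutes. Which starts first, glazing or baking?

Glazing ends at 9:06 AM + 5 min = 9:11 AM.
So baking starts at 9:11 AM.
Glazing starts at 9:06 AM and baking starts at 9:11 AM, so glazing is first.

glazing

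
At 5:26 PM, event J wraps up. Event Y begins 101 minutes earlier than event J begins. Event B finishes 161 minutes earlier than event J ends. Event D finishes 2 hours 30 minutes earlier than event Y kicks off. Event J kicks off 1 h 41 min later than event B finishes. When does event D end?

12:15 PM

Event B ends at 5:26 PM − 161 min = 2:45 PM.
Event J starts at 2:45 PM + 101 min = 4:26 PM.
Event Y starts at 4:26 PM − 101 min = 2:45 PM.
Event D ends at 2:45 PM − 150 min = 12:15 PM.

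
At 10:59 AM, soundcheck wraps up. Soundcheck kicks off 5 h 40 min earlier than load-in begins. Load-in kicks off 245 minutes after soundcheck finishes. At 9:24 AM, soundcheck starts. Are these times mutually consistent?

Load-in starts at 10:59 AM + 245 min = 3:04 PM.
Soundcheck starts at 3:04 PM − 340 min = 9:24 AM.
That matches the stated 9:24 AM, so the schedule is consistent.

Yes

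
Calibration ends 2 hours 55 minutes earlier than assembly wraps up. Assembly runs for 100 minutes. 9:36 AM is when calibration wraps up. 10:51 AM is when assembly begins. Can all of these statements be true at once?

Yes

Assembly ends at 10:51 AM + 100 min = 12:31 PM.
Calibration ends at 12:31 PM − 175 min = 9:36 AM.
That matches the stated 9:36 AM, so the schedule is consistent.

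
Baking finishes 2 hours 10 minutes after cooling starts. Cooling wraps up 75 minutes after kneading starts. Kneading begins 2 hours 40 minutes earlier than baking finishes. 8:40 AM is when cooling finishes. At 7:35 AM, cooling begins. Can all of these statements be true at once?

No

Baking ends at 7:35 AM + 130 min = 9:45 AM.
Kneading starts at 9:45 AM − 160 min = 7:05 AM.
Cooling ends at 7:05 AM + 75 min = 8:20 AM.
But cooling is also said to end at 8:40 AM — a 20-minute conflict.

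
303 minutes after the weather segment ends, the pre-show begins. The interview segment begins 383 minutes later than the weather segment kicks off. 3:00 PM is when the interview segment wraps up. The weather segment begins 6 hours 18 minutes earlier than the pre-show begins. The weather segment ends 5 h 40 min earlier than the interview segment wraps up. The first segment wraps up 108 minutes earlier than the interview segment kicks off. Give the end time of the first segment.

The weather segment ends at 3:00 PM − 340 min = 9:20 AM.
The pre-show starts at 9:20 AM + 303 min = 2:23 PM.
The weather segment starts at 2:23 PM − 378 min = 8:05 AM.
The interview segment starts at 8:05 AM + 383 min = 2:28 PM.
The first segment ends at 2:28 PM − 108 min = 12:40 PM.

12:40 PM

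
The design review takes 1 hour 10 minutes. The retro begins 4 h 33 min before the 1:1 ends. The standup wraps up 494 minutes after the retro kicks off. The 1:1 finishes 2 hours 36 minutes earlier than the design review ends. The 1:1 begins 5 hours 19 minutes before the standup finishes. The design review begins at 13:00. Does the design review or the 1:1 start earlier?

The design review ends at 13:00 + 70 min = 14:10.
The 1:1 ends at 14:10 − 156 min = 11:34.
The retro starts at 11:34 − 273 min = 07:01.
The standup ends at 07:01 + 494 min = 15:15.
The 1:1 starts at 15:15 − 319 min = 09:56.
The design review starts at 13:00 and the 1:1 starts at 09:56, so the 1:1 is first.

the 1:1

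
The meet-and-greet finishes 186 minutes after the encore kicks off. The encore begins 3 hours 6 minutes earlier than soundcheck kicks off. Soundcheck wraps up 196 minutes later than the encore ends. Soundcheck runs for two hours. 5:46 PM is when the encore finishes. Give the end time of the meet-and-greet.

7:02 PM

Soundcheck ends at 5:46 PM + 196 min = 9:02 PM.
Soundcheck starts at 9:02 PM − 120 min = 7:02 PM.
The encore starts at 7:02 PM − 186 min = 3:56 PM.
The meet-and-greet ends at 3:56 PM + 186 min = 7:02 PM.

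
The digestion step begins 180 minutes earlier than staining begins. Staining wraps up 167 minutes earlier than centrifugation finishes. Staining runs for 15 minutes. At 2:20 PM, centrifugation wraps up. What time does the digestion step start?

Staining ends at 2:20 PM − 167 min = 11:33 AM.
Staining starts at 11:33 AM − 15 min = 11:18 AM.
The digestion step starts at 11:18 AM − 180 min = 8:18 AM.

8:18 AM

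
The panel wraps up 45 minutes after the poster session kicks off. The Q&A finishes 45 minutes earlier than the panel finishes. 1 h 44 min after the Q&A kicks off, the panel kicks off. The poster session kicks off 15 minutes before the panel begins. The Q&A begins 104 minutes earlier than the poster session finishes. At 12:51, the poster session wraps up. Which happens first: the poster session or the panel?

The Q&A starts at 12:51 − 104 min = 11:07.
The panel starts at 11:07 + 104 min = 12:51.
The poster session starts at 12:51 − 15 min = 12:36.
The poster session starts at 12:36 and the panel starts at 12:51, so the poster session is first.

the poster session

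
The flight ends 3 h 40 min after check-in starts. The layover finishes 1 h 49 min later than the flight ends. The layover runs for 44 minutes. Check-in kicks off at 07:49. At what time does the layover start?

The flight ends at 07:49 + 220 min = 11:29.
The layover ends at 11:29 + 109 min = 13:18.
The layover starts at 13:18 − 44 min = 12:34.

12:34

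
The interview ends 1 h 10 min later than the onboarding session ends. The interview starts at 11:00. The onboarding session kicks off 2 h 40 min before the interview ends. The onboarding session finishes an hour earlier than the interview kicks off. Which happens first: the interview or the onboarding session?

The onboarding session ends at 11:00 − 60 min = 10:00.
The interview ends at 10:00 + 70 min = 11:10.
The onboarding session starts at 11:10 − 160 min = 08:30.
The interview starts at 11:00 and the onboarding session starts at 08:30, so the onboarding session is first.

the onboarding session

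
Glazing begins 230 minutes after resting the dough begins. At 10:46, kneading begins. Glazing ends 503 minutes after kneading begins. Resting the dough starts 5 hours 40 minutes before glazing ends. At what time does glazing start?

Glazing ends at 10:46 + 503 min = 19:09.
Resting the dough starts at 19:09 − 340 min = 13:29.
Glazing starts at 13:29 + 230 min = 17:19.

17:19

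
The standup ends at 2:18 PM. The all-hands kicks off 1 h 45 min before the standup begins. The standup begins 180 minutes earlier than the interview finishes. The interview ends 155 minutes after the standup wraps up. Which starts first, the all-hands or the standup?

the all-hands

The interview ends at 2:18 PM + 155 min = 4:53 PM.
The standup starts at 4:53 PM − 180 min = 1:53 PM.
The all-hands starts at 1:53 PM − 105 min = 12:08 PM.
The all-hands starts at 12:08 PM and the standup starts at 1:53 PM, so the all-hands is first.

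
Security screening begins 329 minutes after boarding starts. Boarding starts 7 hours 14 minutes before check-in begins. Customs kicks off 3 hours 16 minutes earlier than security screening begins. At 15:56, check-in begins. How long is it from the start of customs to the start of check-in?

Boarding starts at 15:56 − 434 min = 08:42.
Security screening starts at 08:42 + 329 min = 14:11.
Customs starts at 14:11 − 196 min = 10:55.
From 10:55 to 15:56 is 301 minutes.

301 minutes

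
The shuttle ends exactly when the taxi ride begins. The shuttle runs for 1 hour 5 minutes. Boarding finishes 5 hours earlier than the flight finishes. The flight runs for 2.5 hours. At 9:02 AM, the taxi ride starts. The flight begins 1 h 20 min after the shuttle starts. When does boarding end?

6:47 AM

The shuttle ends at 9:02 AM.
The shuttle starts at 9:02 AM − 65 min = 7:57 AM.
The flight starts at 7:57 AM + 80 min = 9:17 AM.
The flight ends at 9:17 AM + 150 min = 11:47 AM.
Boarding ends at 11:47 AM − 300 min = 6:47 AM.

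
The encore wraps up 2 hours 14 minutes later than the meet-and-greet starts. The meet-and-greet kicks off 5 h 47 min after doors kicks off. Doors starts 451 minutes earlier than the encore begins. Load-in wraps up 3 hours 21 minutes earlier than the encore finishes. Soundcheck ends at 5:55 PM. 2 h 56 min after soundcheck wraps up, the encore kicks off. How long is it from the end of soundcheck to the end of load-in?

The encore starts at 5:55 PM + 176 min = 8:51 PM.
Doors starts at 8:51 PM − 451 min = 1:20 PM.
The meet-and-greet starts at 1:20 PM + 347 min = 7:07 PM.
The encore ends at 7:07 PM + 134 min = 9:21 PM.
Load-in ends at 9:21 PM − 201 min = 6:00 PM.
From 5:55 PM to 6:00 PM is 5 minutes.

5 minutes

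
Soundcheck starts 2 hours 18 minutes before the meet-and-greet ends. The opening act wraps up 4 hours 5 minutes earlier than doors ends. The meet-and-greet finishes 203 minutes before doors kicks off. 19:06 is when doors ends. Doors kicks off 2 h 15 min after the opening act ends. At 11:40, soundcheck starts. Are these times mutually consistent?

The opening act ends at 19:06 − 245 min = 15:01.
Doors starts at 15:01 + 135 min = 17:16.
The meet-and-greet ends at 17:16 − 203 min = 13:53.
Soundcheck starts at 13:53 − 138 min = 11:35.
But soundcheck is also said to start at 11:40 — a 5-minute conflict.

No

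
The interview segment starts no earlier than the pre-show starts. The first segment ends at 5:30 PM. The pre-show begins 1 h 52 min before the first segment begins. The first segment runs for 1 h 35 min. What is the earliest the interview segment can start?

2:03 PM

The first segment starts at 5:30 PM − 95 min = 3:55 PM.
The pre-show starts at 3:55 PM − 112 min = 2:03 PM.
The interview segment is bounded by the pre-show, so the earliest it can start is 2:03 PM.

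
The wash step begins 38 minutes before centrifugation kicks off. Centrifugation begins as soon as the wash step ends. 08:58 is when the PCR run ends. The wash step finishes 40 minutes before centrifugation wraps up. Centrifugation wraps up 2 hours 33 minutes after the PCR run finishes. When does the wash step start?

Centrifugation ends at 08:58 + 153 min = 11:31.
The wash step ends at 11:31 − 40 min = 10:51.
So centrifugation starts at 10:51.
The wash step starts at 10:51 − 38 min = 10:13.

10:13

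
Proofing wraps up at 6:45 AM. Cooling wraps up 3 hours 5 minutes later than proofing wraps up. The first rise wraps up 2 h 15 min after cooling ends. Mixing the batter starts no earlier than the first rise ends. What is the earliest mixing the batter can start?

12:05 PM

Cooling ends at 6:45 AM + 185 min = 9:50 AM.
The first rise ends at 9:50 AM + 135 min = 12:05 PM.
Mixing the batter is bounded by the first rise, so the earliest it can start is 12:05 PM.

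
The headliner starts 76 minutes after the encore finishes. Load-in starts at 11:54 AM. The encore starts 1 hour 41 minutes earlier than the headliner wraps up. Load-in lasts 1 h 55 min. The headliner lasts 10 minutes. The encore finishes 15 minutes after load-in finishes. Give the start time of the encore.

1:49 PM

Load-in ends at 11:54 AM + 115 min = 1:49 PM.
The encore ends at 1:49 PM + 15 min = 2:04 PM.
The headliner starts at 2:04 PM + 76 min = 3:20 PM.
The headliner ends at 3:20 PM + 10 min = 3:30 PM.
The encore starts at 3:30 PM − 101 min = 1:49 PM.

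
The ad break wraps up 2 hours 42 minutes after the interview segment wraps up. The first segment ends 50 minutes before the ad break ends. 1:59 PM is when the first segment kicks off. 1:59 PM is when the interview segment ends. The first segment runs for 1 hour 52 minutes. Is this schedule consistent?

Yes

The ad break ends at 1:59 PM + 162 min = 4:41 PM.
The first segment ends at 4:41 PM − 50 min = 3:51 PM.
The first segment starts at 3:51 PM − 112 min = 1:59 PM.
That matches the stated 1:59 PM, so the schedule is consistent.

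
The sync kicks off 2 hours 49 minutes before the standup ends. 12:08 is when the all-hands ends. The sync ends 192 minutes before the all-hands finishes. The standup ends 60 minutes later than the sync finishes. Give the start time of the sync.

07:07

The sync ends at 12:08 − 192 min = 08:56.
The standup ends at 08:56 + 60 min = 09:56.
The sync starts at 09:56 − 169 min = 07:07.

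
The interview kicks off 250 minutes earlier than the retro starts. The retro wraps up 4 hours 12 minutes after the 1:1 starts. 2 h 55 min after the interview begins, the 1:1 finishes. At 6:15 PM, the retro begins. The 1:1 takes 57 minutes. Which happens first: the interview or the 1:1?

the interview

The interview starts at 6:15 PM − 250 min = 2:05 PM.
The 1:1 ends at 2:05 PM + 175 min = 5:00 PM.
The 1:1 starts at 5:00 PM − 57 min = 4:03 PM.
The interview starts at 2:05 PM and the 1:1 starts at 4:03 PM, so the interview is first.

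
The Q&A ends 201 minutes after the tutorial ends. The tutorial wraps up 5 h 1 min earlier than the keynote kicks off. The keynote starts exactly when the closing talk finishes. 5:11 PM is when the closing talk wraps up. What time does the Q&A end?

The keynote starts at 5:11 PM.
The tutorial ends at 5:11 PM − 301 min = 12:10 PM.
The Q&A ends at 12:10 PM + 201 min = 3:31 PM.

3:31 PM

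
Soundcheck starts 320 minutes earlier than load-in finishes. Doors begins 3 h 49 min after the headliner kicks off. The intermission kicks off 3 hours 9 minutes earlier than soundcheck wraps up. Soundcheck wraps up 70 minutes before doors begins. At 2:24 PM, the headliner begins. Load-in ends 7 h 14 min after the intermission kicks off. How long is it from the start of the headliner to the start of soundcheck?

Doors starts at 2:24 PM + 229 min = 6:13 PM.
Soundcheck ends at 6:13 PM − 70 min = 5:03 PM.
The intermission starts at 5:03 PM − 189 min = 1:54 PM.
Load-in ends at 1:54 PM + 434 min = 9:08 PM.
Soundcheck starts at 9:08 PM − 320 min = 3:48 PM.
From 2:24 PM to 3:48 PM is 1 h 24 min.

1 h 24 min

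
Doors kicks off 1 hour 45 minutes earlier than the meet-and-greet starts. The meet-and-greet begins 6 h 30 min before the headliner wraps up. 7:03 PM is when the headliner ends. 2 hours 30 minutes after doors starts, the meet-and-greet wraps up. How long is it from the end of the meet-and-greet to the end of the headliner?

The meet-and-greet starts at 7:03 PM − 390 min = 12:33 PM.
Doors starts at 12:33 PM − 105 min = 10:48 AM.
The meet-and-greet ends at 10:48 AM + 150 min = 1:18 PM.
From 1:18 PM to 7:03 PM is 5 h 45 min.

5 h 45 min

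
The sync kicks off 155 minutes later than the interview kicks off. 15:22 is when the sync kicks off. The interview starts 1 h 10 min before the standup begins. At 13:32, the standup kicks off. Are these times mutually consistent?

The interview starts at 13:32 − 70 min = 12:22.
The sync starts at 12:22 + 155 min = 14:57.
But the sync is also said to start at 15:22 — a 25-minute conflict.

No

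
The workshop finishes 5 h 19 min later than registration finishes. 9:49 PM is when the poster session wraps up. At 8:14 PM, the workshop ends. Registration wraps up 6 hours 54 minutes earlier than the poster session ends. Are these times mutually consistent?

Yes

Registration ends at 9:49 PM − 414 min = 2:55 PM.
The workshop ends at 2:55 PM + 319 min = 8:14 PM.
That matches the stated 8:14 PM, so the schedule is consistent.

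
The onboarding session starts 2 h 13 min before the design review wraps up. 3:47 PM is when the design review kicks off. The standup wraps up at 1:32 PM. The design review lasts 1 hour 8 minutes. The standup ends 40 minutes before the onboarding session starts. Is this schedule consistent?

The design review ends at 3:47 PM + 68 min = 4:55 PM.
The onboarding session starts at 4:55 PM − 133 min = 2:42 PM.
The standup ends at 2:42 PM − 40 min = 2:02 PM.
But the standup is also said to end at 1:32 PM — a 30-minute conflict.

No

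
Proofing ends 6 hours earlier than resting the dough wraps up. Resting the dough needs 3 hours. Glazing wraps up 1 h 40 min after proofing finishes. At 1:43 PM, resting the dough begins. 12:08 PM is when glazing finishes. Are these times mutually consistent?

Resting the dough ends at 1:43 PM + 180 min = 4:43 PM.
Proofing ends at 4:43 PM − 360 min = 10:43 AM.
Glazing ends at 10:43 AM + 100 min = 12:23 PM.
But glazing is also said to end at 12:08 PM — a 15-minute conflict.

No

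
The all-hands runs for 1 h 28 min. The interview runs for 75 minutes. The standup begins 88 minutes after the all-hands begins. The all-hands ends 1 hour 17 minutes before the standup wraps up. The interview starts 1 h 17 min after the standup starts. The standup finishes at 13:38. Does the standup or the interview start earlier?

The all-hands ends at 13:38 − 77 min = 12:21.
The all-hands starts at 12:21 − 88 min = 10:53.
The standup starts at 10:53 + 88 min = 12:21.
The interview starts at 12:21 + 77 min = 13:38.
The standup starts at 12:21 and the interview starts at 13:38, so the standup is first.

the standup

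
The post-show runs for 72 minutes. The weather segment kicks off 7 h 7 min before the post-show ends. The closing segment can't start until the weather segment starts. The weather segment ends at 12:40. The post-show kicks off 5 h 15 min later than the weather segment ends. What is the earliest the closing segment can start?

The post-show starts at 12:40 + 315 min = 17:55.
The post-show ends at 17:55 + 72 min = 19:07.
The weather segment starts at 19:07 − 427 min = 12:00.
The closing segment is bounded by the weather segment, so the earliest it can start is 12:00.

12:00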